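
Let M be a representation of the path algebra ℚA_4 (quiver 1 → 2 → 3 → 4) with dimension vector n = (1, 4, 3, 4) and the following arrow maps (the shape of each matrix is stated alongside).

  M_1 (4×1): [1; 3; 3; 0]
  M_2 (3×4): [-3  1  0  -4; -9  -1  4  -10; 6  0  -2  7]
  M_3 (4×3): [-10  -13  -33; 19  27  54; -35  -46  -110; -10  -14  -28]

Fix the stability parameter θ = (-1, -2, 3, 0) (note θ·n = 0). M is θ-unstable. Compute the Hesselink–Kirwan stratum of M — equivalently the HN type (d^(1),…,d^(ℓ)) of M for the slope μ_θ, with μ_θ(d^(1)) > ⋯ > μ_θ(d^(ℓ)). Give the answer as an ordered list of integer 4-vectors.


Interval decomposition of M: I[1,2], I[2,2], I[2,4]^2, I[3,4], I[4,4].
HN type (ℓ=4): μ^(1)=3/2; μ^(2)=0; μ^(3)=-3/2; μ^(4)=-2

((0, 0, 3, 3); (0, 0, 0, 1); (1, 1, 0, 0); (0, 3, 0, 0))


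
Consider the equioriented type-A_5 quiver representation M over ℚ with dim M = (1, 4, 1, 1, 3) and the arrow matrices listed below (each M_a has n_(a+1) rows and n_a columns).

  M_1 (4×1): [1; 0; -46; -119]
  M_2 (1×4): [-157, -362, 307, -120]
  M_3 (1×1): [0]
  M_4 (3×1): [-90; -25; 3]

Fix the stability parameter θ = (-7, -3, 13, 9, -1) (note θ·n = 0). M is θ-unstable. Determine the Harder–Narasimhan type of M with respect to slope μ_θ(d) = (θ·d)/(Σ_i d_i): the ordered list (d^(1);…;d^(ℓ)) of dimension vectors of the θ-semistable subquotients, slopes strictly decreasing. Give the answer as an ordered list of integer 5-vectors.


Interval decomposition of M: I[1,3], I[2,2]^3, I[4,5], I[5,5]^2.
HN type (ℓ=5): μ^(1)=13; μ^(2)=4; μ^(3)=-1; μ^(4)=-3; μ^(5)=-7

((0, 0, 1, 0, 0); (0, 0, 0, 1, 1); (0, 0, 0, 0, 2); (0, 4, 0, 0, 0); (1, 0, 0, 0, 0))


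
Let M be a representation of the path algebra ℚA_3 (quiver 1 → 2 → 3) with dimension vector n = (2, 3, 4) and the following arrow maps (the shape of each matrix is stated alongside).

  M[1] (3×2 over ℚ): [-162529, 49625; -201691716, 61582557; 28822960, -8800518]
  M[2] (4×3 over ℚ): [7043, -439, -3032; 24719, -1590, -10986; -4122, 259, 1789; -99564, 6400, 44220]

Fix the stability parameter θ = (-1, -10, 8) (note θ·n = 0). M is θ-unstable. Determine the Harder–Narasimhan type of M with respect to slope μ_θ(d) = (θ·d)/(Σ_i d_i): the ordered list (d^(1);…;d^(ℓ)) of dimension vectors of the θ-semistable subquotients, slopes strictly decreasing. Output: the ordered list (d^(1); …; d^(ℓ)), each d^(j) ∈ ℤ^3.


Barcode: M ≅ I[1,3]^2, I[2,3], I[3,3]. HN layers by μ_θ (3 steps, strictly decreasing):
  μ^(1)=8; μ^(2)=-11/2; μ^(3)=-10

((0, 0, 4); (2, 2, 0); (0, 1, 0))


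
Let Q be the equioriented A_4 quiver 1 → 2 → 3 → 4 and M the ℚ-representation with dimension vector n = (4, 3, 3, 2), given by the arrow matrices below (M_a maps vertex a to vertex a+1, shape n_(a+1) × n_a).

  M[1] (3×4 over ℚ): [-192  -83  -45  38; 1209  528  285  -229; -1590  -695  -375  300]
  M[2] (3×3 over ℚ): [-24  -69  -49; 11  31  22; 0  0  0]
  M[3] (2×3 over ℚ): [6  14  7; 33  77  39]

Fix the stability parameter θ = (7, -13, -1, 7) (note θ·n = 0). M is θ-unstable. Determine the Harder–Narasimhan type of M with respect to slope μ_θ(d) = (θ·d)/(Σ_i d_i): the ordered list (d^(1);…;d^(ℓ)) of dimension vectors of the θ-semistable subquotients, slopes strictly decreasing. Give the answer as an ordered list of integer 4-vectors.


Barcode: M ≅ I[1,1]^2, I[1,2], I[1,3], I[2,4], I[3,4]. HN layers by μ_θ (4 steps, strictly decreasing):
  μ^(1)=7; μ^(2)=-1; μ^(3)=-3; μ^(4)=-13

((2, 0, 0, 2); (0, 0, 3, 0); (2, 2, 0, 0); (0, 1, 0, 0))


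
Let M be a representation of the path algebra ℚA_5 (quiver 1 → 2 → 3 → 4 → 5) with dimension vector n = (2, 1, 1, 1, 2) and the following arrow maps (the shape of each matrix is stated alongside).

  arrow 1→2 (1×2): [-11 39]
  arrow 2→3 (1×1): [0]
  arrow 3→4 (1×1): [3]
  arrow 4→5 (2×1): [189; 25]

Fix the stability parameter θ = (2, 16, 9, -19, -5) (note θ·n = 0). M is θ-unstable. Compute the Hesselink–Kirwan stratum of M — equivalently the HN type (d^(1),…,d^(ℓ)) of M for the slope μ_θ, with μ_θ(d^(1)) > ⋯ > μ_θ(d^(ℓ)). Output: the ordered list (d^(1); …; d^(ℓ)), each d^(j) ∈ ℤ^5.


Barcode: M ≅ I[1,1], I[1,2], I[3,5], I[5,5]. HN layers by μ_θ (3 steps, strictly decreasing):
  μ^(1)=16; μ^(2)=2; μ^(3)=-5

((0, 1, 0, 0, 0); (2, 0, 0, 0, 0); (0, 0, 1, 1, 2))


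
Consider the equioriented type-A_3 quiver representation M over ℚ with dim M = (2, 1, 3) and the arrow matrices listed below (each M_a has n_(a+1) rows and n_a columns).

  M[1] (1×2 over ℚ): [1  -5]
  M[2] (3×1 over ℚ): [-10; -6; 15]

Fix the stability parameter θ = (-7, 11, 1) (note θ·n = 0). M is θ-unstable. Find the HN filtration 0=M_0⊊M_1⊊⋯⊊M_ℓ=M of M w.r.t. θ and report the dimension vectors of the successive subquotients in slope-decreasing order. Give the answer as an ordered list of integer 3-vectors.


Via rank(M_{q-1}∘⋯∘M_p): M ≅ I[1,1], I[1,3], I[3,3]^2.
μ_θ-semistable layers: μ^(1)=6; μ^(2)=1; μ^(3)=-7

((0, 1, 1); (0, 0, 2); (2, 0, 0))


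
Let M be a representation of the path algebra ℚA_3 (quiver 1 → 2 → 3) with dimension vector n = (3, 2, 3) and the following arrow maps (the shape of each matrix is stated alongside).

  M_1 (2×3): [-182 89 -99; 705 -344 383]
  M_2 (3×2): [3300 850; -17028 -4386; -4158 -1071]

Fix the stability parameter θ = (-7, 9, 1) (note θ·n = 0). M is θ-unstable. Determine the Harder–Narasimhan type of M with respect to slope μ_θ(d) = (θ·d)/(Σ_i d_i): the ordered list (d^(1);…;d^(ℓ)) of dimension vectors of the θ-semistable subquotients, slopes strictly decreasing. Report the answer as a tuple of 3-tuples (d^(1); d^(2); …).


Via rank(M_{q-1}∘⋯∘M_p): M ≅ I[1,1], I[1,2], I[1,3], I[3,3]^2.
μ_θ-semistable layers: μ^(1)=9; μ^(2)=5; μ^(3)=1; μ^(4)=-7

((0, 1, 0); (0, 1, 1); (0, 0, 2); (3, 0, 0))


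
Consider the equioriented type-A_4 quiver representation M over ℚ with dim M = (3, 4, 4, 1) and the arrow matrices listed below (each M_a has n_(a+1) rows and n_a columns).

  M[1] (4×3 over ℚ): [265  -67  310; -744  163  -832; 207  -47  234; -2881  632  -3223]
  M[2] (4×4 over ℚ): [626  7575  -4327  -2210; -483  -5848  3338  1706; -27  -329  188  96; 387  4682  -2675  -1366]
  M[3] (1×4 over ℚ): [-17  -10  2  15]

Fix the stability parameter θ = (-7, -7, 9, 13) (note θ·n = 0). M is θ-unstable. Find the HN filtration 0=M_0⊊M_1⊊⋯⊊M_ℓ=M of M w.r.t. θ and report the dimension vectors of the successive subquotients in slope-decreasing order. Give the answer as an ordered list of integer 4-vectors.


Interval decomposition of M: I[1,3]^2, I[1,4], I[2,3].
HN type (ℓ=3): μ^(1)=13; μ^(2)=9; μ^(3)=-7

((0, 0, 0, 1); (0, 0, 4, 0); (3, 4, 0, 0))


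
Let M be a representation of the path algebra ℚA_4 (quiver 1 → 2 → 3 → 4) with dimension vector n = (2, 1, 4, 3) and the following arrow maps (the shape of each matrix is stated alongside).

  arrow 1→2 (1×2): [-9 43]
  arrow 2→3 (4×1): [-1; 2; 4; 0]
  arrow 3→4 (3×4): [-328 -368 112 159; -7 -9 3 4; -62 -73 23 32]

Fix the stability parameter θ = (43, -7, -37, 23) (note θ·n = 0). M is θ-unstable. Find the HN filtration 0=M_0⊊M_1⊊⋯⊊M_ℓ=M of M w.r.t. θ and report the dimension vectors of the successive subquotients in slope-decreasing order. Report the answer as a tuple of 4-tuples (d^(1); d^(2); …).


Interval decomposition of M: I[1,1], I[1,4], I[3,3], I[3,4]^2.
HN type (ℓ=4): μ^(1)=43; μ^(2)=23; μ^(3)=-1/3; μ^(4)=-37

((1, 0, 0, 0); (0, 0, 0, 3); (1, 1, 1, 0); (0, 0, 3, 0))


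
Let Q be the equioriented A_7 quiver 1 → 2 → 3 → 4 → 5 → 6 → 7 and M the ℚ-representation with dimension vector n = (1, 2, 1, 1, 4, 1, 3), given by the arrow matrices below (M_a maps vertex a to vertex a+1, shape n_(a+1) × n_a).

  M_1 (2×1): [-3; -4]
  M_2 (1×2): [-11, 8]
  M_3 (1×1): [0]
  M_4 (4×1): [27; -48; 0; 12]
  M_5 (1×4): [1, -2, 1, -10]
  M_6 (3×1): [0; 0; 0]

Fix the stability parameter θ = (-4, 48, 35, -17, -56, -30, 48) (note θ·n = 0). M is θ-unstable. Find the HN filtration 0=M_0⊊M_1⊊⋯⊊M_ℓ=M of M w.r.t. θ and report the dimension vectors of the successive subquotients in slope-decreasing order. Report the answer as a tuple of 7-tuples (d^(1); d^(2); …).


Barcode: M ≅ I[1,3], I[2,2], I[4,6], I[5,5]^3, I[7,7]^3. HN layers by μ_θ (6 steps, strictly decreasing):
  μ^(1)=48; μ^(2)=83/2; μ^(3)=-4; μ^(4)=-30; μ^(5)=-73/2; μ^(6)=-56

((0, 1, 0, 0, 0, 0, 3); (0, 1, 1, 0, 0, 0, 0); (1, 0, 0, 0, 0, 0, 0); (0, 0, 0, 0, 0, 1, 0); (0, 0, 0, 1, 1, 0, 0); (0, 0, 0, 0, 3, 0, 0))


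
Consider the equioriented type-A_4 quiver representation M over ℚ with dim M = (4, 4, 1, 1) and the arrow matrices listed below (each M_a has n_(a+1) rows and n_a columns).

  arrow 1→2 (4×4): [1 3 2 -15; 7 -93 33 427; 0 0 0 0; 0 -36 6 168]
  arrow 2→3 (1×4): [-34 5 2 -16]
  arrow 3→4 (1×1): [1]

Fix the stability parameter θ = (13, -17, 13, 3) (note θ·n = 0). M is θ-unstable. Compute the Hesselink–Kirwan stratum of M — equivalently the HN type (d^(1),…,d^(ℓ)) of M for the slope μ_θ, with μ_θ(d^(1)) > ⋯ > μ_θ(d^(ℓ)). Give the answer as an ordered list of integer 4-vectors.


Barcode: M ≅ I[1,1]^2, I[1,2], I[1,4], I[2,2]^2. HN layers by μ_θ (4 steps, strictly decreasing):
  μ^(1)=13; μ^(2)=8; μ^(3)=-2; μ^(4)=-17

((2, 0, 0, 0); (0, 0, 1, 1); (2, 2, 0, 0); (0, 2, 0, 0))


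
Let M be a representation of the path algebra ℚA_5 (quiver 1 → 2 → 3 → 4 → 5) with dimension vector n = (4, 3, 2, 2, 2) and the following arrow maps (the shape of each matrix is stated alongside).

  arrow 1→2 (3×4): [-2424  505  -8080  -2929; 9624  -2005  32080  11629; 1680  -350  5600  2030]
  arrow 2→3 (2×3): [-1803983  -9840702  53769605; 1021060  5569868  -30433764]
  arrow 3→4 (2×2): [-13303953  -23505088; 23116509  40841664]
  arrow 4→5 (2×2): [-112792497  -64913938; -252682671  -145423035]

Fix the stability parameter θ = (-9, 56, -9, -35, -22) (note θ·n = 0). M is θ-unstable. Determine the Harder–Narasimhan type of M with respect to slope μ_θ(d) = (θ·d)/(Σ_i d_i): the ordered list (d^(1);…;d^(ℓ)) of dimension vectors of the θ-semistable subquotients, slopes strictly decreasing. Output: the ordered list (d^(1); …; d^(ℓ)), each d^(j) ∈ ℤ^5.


Via rank(M_{q-1}∘⋯∘M_p): M ≅ I[1,1]^3, I[1,5], I[2,2], I[2,3], I[4,5].
μ_θ-semistable layers: μ^(1)=56; μ^(2)=47/2; μ^(3)=-5/2; μ^(4)=-9; μ^(5)=-22; μ^(6)=-35

((0, 1, 0, 0, 0); (0, 1, 1, 0, 0); (0, 1, 1, 1, 1); (4, 0, 0, 0, 0); (0, 0, 0, 0, 1); (0, 0, 0, 1, 0))


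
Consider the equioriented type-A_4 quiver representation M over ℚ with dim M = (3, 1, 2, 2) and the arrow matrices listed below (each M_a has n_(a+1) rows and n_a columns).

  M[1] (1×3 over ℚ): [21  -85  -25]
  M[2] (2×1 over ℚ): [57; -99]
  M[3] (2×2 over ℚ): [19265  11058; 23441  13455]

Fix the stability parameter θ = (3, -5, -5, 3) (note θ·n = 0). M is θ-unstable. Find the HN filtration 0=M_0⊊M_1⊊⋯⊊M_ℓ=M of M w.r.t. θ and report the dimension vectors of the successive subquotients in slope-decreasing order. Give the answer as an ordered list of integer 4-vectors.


Interval decomposition of M: I[1,1]^2, I[1,4], I[3,4].
HN type (ℓ=3): μ^(1)=3; μ^(2)=-7/3; μ^(3)=-5

((2, 0, 0, 2); (1, 1, 1, 0); (0, 0, 1, 0))


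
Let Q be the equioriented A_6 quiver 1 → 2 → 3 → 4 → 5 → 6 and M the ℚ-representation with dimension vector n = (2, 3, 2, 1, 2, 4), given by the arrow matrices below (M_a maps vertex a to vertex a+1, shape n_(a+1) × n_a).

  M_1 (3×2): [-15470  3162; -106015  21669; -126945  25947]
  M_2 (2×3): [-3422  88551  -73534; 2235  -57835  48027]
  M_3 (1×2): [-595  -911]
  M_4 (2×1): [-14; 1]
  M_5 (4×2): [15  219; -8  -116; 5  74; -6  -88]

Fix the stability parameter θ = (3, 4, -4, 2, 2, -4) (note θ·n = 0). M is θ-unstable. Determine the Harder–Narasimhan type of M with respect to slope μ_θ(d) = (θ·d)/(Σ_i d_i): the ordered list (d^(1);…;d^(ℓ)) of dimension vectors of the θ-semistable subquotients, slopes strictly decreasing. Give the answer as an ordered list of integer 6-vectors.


Barcode: M ≅ I[1,1], I[1,6], I[2,2], I[2,3], I[5,6], I[6,6]^2. HN layers by μ_θ (6 steps, strictly decreasing):
  μ^(1)=4; μ^(2)=3; μ^(3)=1/2; μ^(4)=0; μ^(5)=-1; μ^(6)=-4

((0, 1, 0, 0, 0, 0); (1, 0, 0, 0, 0, 0); (1, 1, 1, 1, 1, 1); (0, 1, 1, 0, 0, 0); (0, 0, 0, 0, 1, 1); (0, 0, 0, 0, 0, 2))


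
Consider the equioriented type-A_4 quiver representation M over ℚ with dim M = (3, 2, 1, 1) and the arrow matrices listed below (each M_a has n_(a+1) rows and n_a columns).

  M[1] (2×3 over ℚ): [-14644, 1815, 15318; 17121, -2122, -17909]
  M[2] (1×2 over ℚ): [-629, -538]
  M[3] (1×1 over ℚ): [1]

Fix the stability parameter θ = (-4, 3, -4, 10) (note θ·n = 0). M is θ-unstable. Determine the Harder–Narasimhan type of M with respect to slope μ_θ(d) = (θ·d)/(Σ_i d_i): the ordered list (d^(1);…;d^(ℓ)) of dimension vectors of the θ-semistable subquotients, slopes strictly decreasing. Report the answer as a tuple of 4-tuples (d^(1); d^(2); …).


Via rank(M_{q-1}∘⋯∘M_p): M ≅ I[1,1], I[1,2], I[1,4].
μ_θ-semistable layers: μ^(1)=10; μ^(2)=3; μ^(3)=-1/2; μ^(4)=-4

((0, 0, 0, 1); (0, 1, 0, 0); (0, 1, 1, 0); (3, 0, 0, 0))


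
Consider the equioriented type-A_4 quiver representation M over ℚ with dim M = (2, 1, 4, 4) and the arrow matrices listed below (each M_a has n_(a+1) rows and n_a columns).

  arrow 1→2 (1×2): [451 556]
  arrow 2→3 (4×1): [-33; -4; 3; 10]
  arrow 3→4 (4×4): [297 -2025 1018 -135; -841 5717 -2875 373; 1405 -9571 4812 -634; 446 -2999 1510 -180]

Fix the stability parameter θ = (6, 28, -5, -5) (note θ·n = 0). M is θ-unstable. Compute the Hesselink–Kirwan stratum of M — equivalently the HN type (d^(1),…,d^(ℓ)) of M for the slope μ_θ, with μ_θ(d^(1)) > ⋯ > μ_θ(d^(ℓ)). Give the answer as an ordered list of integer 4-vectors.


Interval decomposition of M: I[1,1], I[1,4], I[3,4]^3.
HN type (ℓ=2): μ^(1)=6; μ^(2)=-5

((2, 1, 1, 1); (0, 0, 3, 3))


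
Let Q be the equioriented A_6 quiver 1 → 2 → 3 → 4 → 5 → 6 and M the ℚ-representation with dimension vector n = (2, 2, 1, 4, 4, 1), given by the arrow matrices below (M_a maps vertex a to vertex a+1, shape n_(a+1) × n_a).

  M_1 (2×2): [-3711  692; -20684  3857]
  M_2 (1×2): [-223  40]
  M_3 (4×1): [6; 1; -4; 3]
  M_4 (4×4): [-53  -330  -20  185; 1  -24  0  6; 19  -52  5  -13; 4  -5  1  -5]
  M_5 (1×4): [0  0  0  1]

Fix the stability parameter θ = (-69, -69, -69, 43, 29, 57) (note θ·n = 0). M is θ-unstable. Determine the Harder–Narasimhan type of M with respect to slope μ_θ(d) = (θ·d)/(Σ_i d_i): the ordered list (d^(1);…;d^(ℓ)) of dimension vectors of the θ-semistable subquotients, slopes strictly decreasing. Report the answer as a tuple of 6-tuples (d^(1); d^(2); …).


Barcode: M ≅ I[1,2], I[1,5], I[4,5]^2, I[4,6]. HN layers by μ_θ (3 steps, strictly decreasing):
  μ^(1)=57; μ^(2)=36; μ^(3)=-69

((0, 0, 0, 0, 0, 1); (0, 0, 0, 4, 4, 0); (2, 2, 1, 0, 0, 0))


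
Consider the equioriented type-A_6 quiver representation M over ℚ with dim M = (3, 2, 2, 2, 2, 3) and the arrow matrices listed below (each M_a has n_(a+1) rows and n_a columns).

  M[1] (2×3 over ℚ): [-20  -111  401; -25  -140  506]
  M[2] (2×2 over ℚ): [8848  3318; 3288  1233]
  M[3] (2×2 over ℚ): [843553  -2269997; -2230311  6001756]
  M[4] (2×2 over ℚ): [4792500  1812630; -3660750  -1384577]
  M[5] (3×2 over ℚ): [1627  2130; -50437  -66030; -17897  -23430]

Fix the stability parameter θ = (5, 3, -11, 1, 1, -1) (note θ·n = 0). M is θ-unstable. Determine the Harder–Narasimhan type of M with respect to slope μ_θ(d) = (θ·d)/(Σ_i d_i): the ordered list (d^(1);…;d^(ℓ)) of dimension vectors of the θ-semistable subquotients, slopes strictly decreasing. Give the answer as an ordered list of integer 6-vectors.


Barcode: M ≅ I[1,1], I[1,2], I[1,4], I[3,5], I[5,6], I[6,6]^2. HN layers by μ_θ (6 steps, strictly decreasing):
  μ^(1)=5; μ^(2)=4; μ^(3)=1; μ^(4)=0; μ^(5)=-1; μ^(6)=-11

((1, 0, 0, 0, 0, 0); (1, 1, 0, 0, 0, 0); (0, 0, 0, 2, 1, 0); (0, 0, 0, 0, 1, 1); (1, 1, 1, 0, 0, 2); (0, 0, 1, 0, 0, 0))


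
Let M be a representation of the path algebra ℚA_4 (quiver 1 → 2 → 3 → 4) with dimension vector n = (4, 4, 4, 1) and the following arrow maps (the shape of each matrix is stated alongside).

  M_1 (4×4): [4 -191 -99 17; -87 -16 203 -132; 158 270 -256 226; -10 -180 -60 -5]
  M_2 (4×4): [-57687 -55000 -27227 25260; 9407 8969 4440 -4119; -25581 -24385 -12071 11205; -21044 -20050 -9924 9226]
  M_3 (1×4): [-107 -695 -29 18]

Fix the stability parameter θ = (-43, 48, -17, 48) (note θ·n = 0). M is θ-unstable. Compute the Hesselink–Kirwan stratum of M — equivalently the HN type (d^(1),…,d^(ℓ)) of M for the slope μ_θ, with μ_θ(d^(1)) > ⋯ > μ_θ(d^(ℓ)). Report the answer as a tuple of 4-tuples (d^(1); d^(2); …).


Barcode: M ≅ I[1,1], I[1,2], I[1,3], I[1,4], I[2,3], I[3,3]. HN layers by μ_θ (4 steps, strictly decreasing):
  μ^(1)=48; μ^(2)=31/2; μ^(3)=-17; μ^(4)=-43

((0, 1, 0, 1); (0, 3, 3, 0); (0, 0, 1, 0); (4, 0, 0, 0))


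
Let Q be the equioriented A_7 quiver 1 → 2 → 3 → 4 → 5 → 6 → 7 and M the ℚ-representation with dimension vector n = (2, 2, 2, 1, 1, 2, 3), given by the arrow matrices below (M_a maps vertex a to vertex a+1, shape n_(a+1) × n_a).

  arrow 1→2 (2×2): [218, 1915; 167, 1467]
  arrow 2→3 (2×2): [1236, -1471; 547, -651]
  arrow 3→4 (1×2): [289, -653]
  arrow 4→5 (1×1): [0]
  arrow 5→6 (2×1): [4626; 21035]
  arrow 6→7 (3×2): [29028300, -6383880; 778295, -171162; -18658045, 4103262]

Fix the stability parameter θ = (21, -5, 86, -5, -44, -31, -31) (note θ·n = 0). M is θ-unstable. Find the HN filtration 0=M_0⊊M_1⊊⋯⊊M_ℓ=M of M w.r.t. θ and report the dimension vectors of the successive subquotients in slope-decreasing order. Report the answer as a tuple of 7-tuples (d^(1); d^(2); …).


Barcode: M ≅ I[1,3], I[1,4], I[5,6], I[6,7], I[7,7]^2. HN layers by μ_θ (5 steps, strictly decreasing):
  μ^(1)=86; μ^(2)=81/2; μ^(3)=8; μ^(4)=-31; μ^(5)=-44

((0, 0, 1, 0, 0, 0, 0); (0, 0, 1, 1, 0, 0, 0); (2, 2, 0, 0, 0, 0, 0); (0, 0, 0, 0, 0, 2, 3); (0, 0, 0, 0, 1, 0, 0))


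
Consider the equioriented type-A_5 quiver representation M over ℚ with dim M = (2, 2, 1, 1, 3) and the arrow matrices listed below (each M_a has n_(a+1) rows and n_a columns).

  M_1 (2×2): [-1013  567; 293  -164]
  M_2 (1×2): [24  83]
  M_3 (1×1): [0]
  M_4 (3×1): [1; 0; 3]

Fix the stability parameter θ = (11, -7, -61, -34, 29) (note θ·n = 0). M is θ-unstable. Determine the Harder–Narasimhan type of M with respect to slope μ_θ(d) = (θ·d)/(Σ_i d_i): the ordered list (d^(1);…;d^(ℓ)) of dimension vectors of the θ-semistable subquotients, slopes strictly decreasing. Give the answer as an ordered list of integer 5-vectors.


Interval decomposition of M: I[1,2], I[1,3], I[4,5], I[5,5]^2.
HN type (ℓ=4): μ^(1)=29; μ^(2)=2; μ^(3)=-19; μ^(4)=-34

((0, 0, 0, 0, 3); (1, 1, 0, 0, 0); (1, 1, 1, 0, 0); (0, 0, 0, 1, 0))


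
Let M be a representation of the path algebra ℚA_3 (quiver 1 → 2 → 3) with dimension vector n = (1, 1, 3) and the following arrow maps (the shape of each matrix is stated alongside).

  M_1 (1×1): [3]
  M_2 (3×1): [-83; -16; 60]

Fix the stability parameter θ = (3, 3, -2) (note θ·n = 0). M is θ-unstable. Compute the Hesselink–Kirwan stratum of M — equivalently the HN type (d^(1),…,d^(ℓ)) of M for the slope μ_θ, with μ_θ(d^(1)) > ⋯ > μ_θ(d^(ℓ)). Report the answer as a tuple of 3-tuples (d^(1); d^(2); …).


Via rank(M_{q-1}∘⋯∘M_p): M ≅ I[1,3], I[3,3]^2.
μ_θ-semistable layers: μ^(1)=4/3; μ^(2)=-2

((1, 1, 1); (0, 0, 2))


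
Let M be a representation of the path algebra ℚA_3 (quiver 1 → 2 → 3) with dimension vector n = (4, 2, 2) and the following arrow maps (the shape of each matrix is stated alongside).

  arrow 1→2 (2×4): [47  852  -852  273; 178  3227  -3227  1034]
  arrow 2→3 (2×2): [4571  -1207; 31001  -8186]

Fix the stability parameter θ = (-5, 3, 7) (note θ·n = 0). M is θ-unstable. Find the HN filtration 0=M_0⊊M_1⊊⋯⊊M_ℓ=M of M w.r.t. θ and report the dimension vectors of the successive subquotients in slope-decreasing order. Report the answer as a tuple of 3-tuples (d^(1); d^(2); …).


Interval decomposition of M: I[1,1]^2, I[1,3]^2.
HN type (ℓ=3): μ^(1)=7; μ^(2)=3; μ^(3)=-5

((0, 0, 2); (0, 2, 0); (4, 0, 0))


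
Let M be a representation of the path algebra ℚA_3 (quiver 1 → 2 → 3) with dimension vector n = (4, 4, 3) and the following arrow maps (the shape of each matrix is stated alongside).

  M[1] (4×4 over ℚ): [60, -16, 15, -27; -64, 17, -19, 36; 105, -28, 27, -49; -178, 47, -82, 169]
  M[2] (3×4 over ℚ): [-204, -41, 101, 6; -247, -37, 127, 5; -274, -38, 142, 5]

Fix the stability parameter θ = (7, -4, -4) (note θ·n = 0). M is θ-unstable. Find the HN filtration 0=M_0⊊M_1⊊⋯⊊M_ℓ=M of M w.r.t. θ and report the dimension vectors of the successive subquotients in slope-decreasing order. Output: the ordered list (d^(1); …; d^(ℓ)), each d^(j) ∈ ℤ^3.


Via rank(M_{q-1}∘⋯∘M_p): M ≅ I[1,1], I[1,3]^3, I[2,2].
μ_θ-semistable layers: μ^(1)=7; μ^(2)=-1/3; μ^(3)=-4

((1, 0, 0); (3, 3, 3); (0, 1, 0))


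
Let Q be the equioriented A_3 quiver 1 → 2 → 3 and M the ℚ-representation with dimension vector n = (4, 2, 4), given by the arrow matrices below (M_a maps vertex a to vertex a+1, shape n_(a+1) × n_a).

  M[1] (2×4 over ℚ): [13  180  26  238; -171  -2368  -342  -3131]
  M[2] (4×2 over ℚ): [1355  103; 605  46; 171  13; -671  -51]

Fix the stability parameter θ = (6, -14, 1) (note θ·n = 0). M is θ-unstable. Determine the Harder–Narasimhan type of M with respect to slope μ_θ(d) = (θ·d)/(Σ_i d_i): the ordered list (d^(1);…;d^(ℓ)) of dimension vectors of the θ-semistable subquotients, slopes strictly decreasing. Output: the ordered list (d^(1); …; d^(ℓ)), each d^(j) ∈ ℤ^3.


Barcode: M ≅ I[1,1]^2, I[1,3]^2, I[3,3]^2. HN layers by μ_θ (3 steps, strictly decreasing):
  μ^(1)=6; μ^(2)=1; μ^(3)=-4

((2, 0, 0); (0, 0, 4); (2, 2, 0))


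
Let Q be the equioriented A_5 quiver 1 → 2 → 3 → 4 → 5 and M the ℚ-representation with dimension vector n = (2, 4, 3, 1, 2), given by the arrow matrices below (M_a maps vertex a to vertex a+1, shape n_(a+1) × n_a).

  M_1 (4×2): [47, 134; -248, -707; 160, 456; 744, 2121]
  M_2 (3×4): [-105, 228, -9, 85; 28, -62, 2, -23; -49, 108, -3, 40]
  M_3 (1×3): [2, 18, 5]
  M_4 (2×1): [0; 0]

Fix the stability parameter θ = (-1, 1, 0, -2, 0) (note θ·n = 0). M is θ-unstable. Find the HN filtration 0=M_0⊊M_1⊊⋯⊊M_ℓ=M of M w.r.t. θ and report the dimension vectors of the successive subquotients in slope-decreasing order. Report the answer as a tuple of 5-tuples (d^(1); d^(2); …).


Via rank(M_{q-1}∘⋯∘M_p): M ≅ I[1,3], I[1,4], I[2,2], I[2,3], I[5,5]^2.
μ_θ-semistable layers: μ^(1)=1; μ^(2)=1/2; μ^(3)=0; μ^(4)=-1/3; μ^(5)=-1

((0, 1, 0, 0, 0); (0, 2, 2, 0, 0); (0, 0, 0, 0, 2); (0, 1, 1, 1, 0); (2, 0, 0, 0, 0))


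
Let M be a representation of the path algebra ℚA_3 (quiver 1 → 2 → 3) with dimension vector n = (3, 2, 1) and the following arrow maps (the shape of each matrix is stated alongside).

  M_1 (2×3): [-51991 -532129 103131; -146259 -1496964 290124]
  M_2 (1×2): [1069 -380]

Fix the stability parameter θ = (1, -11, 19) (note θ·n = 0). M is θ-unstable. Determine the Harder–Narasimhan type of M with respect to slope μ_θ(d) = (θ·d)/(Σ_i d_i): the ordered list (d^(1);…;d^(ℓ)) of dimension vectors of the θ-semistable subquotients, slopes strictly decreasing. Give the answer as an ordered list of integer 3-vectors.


Barcode: M ≅ I[1,1], I[1,2], I[1,3]. HN layers by μ_θ (3 steps, strictly decreasing):
  μ^(1)=19; μ^(2)=1; μ^(3)=-5

((0, 0, 1); (1, 0, 0); (2, 2, 0))


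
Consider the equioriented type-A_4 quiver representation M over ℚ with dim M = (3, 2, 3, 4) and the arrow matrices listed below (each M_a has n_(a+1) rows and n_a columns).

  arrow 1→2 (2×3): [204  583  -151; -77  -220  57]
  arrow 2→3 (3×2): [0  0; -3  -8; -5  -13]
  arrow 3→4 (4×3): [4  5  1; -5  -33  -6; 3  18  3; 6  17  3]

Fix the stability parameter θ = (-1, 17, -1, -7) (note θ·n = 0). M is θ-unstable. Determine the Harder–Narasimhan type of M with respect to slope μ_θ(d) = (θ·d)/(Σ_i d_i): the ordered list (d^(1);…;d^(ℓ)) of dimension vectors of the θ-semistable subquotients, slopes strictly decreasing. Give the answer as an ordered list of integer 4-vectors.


Via rank(M_{q-1}∘⋯∘M_p): M ≅ I[1,1], I[1,4]^2, I[3,4], I[4,4].
μ_θ-semistable layers: μ^(1)=3; μ^(2)=-1; μ^(3)=-4; μ^(4)=-7

((0, 2, 2, 2); (3, 0, 0, 0); (0, 0, 1, 1); (0, 0, 0, 1))


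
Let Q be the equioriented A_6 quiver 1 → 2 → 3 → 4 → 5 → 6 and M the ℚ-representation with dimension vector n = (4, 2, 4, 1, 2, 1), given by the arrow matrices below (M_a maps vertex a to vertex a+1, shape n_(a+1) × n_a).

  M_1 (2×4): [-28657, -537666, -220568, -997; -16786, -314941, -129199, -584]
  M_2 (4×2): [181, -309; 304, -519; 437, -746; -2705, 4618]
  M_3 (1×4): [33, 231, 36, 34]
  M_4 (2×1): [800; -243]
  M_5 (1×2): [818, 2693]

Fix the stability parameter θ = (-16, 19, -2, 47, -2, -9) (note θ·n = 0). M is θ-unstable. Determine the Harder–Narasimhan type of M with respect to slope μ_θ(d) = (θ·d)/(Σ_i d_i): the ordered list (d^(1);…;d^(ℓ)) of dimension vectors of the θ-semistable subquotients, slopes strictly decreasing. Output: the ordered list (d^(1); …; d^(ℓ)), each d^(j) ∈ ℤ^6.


Barcode: M ≅ I[1,1]^2, I[1,3], I[1,6], I[3,3]^2, I[5,5]. HN layers by μ_θ (4 steps, strictly decreasing):
  μ^(1)=12; μ^(2)=17/2; μ^(3)=-2; μ^(4)=-16

((0, 0, 0, 1, 1, 1); (0, 2, 2, 0, 0, 0); (0, 0, 2, 0, 1, 0); (4, 0, 0, 0, 0, 0))


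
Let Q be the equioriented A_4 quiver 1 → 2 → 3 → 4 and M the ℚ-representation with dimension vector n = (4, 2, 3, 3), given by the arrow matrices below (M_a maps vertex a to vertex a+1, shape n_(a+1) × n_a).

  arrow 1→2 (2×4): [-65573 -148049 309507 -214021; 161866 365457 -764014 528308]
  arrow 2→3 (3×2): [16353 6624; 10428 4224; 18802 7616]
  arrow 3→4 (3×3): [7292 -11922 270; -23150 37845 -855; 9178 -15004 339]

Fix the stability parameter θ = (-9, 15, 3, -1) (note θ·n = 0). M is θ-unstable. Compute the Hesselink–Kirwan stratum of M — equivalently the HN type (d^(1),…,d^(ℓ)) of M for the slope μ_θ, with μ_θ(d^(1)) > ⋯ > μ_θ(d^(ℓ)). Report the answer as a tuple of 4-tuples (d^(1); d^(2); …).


Via rank(M_{q-1}∘⋯∘M_p): M ≅ I[1,1]^2, I[1,2], I[1,3], I[3,4]^2, I[4,4].
μ_θ-semistable layers: μ^(1)=15; μ^(2)=9; μ^(3)=1; μ^(4)=-1; μ^(5)=-9

((0, 1, 0, 0); (0, 1, 1, 0); (0, 0, 2, 2); (0, 0, 0, 1); (4, 0, 0, 0))


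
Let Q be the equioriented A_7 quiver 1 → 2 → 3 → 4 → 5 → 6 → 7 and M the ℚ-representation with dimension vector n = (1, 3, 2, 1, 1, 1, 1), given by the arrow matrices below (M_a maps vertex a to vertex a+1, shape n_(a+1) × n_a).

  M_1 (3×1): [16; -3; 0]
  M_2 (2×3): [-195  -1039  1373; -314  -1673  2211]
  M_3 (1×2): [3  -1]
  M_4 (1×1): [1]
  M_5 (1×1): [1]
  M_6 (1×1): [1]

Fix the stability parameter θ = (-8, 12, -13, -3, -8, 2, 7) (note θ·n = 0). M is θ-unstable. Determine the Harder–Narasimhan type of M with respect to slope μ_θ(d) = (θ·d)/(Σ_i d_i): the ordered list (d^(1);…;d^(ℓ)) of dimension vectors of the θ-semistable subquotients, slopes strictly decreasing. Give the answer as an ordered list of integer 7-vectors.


Interval decomposition of M: I[1,7], I[2,2], I[2,3].
HN type (ℓ=6): μ^(1)=12; μ^(2)=7; μ^(3)=2; μ^(4)=-1/2; μ^(5)=-3; μ^(6)=-8

((0, 1, 0, 0, 0, 0, 0); (0, 0, 0, 0, 0, 0, 1); (0, 0, 0, 0, 0, 1, 0); (0, 1, 1, 0, 0, 0, 0); (0, 1, 1, 1, 1, 0, 0); (1, 0, 0, 0, 0, 0, 0))


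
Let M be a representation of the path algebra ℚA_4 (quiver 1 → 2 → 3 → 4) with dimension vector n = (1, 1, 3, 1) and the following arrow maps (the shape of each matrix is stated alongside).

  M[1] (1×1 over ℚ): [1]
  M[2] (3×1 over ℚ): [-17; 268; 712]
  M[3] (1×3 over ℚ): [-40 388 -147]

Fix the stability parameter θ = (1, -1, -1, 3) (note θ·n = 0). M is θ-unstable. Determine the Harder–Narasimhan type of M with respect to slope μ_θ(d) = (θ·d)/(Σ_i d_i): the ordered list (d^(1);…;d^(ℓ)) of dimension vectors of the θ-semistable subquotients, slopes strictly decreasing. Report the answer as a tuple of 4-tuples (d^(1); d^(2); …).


Barcode: M ≅ I[1,3], I[3,3], I[3,4]. HN layers by μ_θ (3 steps, strictly decreasing):
  μ^(1)=3; μ^(2)=-1/3; μ^(3)=-1

((0, 0, 0, 1); (1, 1, 1, 0); (0, 0, 2, 0))


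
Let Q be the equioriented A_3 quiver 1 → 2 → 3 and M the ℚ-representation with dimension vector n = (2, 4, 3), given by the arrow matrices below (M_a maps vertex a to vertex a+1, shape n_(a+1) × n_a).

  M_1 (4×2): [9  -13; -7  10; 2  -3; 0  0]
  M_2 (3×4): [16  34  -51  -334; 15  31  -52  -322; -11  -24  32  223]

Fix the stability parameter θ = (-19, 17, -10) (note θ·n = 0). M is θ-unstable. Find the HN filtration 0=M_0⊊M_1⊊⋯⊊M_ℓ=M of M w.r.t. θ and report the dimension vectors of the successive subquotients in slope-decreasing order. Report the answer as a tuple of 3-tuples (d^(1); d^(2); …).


Interval decomposition of M: I[1,3]^2, I[2,2], I[2,3].
HN type (ℓ=3): μ^(1)=17; μ^(2)=7/2; μ^(3)=-19

((0, 1, 0); (0, 3, 3); (2, 0, 0))


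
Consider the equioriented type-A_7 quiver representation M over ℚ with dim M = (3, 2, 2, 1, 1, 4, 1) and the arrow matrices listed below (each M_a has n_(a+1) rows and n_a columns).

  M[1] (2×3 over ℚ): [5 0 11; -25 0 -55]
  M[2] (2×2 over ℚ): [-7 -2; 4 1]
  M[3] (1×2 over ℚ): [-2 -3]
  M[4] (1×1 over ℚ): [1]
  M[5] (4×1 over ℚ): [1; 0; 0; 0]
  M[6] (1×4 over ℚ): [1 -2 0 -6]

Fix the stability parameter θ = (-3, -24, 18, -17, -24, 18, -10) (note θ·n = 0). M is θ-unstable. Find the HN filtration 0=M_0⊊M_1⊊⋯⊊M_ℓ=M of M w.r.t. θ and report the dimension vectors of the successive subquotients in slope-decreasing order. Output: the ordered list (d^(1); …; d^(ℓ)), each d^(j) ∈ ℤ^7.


Barcode: M ≅ I[1,1]^2, I[1,7], I[2,3], I[6,6]^3. HN layers by μ_θ (6 steps, strictly decreasing):
  μ^(1)=18; μ^(2)=4; μ^(3)=-3; μ^(4)=-23/3; μ^(5)=-27/2; μ^(6)=-24

((0, 0, 1, 0, 0, 3, 0); (0, 0, 0, 0, 0, 1, 1); (2, 0, 0, 0, 0, 0, 0); (0, 0, 1, 1, 1, 0, 0); (1, 1, 0, 0, 0, 0, 0); (0, 1, 0, 0, 0, 0, 0))


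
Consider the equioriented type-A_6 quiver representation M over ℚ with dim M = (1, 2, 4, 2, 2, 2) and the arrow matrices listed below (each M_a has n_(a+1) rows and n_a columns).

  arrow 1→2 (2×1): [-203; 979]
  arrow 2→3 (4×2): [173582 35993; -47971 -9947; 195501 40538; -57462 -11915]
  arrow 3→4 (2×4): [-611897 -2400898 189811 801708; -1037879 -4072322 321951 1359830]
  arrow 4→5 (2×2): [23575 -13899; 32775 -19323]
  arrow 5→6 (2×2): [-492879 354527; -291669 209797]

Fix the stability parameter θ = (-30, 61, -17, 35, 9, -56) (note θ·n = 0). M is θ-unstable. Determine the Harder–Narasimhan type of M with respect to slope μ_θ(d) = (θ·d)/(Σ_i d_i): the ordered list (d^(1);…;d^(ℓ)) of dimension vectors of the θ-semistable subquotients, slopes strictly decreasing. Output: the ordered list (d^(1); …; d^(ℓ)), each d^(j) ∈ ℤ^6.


Interval decomposition of M: I[1,3], I[2,4], I[3,3], I[3,5], I[5,6], I[6,6].
HN type (ℓ=6): μ^(1)=35; μ^(2)=22; μ^(3)=-17; μ^(4)=-47/2; μ^(5)=-30; μ^(6)=-56

((0, 0, 0, 1, 0, 0); (0, 2, 2, 1, 1, 0); (0, 0, 2, 0, 0, 0); (0, 0, 0, 0, 1, 1); (1, 0, 0, 0, 0, 0); (0, 0, 0, 0, 0, 1))


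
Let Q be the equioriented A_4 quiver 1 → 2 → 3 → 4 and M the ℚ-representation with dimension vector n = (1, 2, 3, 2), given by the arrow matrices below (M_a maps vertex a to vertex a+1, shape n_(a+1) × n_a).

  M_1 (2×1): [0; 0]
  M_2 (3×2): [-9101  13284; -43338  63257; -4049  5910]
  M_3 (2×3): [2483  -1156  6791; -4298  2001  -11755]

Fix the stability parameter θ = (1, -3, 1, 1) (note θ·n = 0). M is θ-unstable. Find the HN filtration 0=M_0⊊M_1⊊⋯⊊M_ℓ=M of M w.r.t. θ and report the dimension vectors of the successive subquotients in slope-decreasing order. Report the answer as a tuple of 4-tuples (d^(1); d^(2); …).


Via rank(M_{q-1}∘⋯∘M_p): M ≅ I[1,1], I[2,3], I[2,4], I[3,4].
μ_θ-semistable layers: μ^(1)=1; μ^(2)=-3

((1, 0, 3, 2); (0, 2, 0, 0))


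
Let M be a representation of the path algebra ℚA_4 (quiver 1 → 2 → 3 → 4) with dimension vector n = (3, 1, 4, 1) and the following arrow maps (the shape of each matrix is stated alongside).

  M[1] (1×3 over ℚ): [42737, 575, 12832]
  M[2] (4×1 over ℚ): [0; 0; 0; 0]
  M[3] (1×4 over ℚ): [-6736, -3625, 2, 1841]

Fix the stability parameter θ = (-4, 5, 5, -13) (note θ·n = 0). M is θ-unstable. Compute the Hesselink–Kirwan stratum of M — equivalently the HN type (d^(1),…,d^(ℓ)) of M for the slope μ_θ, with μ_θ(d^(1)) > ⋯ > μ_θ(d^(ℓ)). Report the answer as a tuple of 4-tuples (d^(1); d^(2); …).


Via rank(M_{q-1}∘⋯∘M_p): M ≅ I[1,1]^2, I[1,2], I[3,3]^3, I[3,4].
μ_θ-semistable layers: μ^(1)=5; μ^(2)=-4

((0, 1, 3, 0); (3, 0, 1, 1))


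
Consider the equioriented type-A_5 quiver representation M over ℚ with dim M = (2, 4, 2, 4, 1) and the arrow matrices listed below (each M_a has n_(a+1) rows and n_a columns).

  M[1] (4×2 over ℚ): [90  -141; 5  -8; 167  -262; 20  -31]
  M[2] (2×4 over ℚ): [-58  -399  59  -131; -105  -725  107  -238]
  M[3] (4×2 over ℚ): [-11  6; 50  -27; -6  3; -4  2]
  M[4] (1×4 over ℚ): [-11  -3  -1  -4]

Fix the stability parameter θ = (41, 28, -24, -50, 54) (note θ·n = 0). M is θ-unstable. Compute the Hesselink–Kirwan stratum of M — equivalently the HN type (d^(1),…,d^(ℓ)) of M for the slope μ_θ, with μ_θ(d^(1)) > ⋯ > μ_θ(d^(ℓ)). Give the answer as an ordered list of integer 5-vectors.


Via rank(M_{q-1}∘⋯∘M_p): M ≅ I[1,2], I[1,5], I[2,2], I[2,4], I[4,4]^2.
μ_θ-semistable layers: μ^(1)=54; μ^(2)=69/2; μ^(3)=28; μ^(4)=-5/4; μ^(5)=-46/3; μ^(6)=-50

((0, 0, 0, 0, 1); (1, 1, 0, 0, 0); (0, 1, 0, 0, 0); (1, 1, 1, 1, 0); (0, 1, 1, 1, 0); (0, 0, 0, 2, 0))


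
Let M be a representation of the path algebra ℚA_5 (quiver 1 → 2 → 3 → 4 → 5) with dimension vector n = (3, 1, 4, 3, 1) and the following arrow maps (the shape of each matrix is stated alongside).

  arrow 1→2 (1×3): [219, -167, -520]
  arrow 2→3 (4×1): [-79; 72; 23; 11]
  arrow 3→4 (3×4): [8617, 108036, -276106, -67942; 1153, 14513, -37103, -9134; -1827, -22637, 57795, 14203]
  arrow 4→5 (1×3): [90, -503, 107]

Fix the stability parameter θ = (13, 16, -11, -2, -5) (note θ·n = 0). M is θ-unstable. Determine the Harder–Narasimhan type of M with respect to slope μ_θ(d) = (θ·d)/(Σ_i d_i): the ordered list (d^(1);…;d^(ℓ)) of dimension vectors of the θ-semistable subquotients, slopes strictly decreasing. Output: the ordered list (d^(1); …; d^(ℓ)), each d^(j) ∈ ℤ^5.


Barcode: M ≅ I[1,1]^2, I[1,5], I[3,3], I[3,4]^2. HN layers by μ_θ (4 steps, strictly decreasing):
  μ^(1)=13; μ^(2)=11/5; μ^(3)=-2; μ^(4)=-11

((2, 0, 0, 0, 0); (1, 1, 1, 1, 1); (0, 0, 0, 2, 0); (0, 0, 3, 0, 0))


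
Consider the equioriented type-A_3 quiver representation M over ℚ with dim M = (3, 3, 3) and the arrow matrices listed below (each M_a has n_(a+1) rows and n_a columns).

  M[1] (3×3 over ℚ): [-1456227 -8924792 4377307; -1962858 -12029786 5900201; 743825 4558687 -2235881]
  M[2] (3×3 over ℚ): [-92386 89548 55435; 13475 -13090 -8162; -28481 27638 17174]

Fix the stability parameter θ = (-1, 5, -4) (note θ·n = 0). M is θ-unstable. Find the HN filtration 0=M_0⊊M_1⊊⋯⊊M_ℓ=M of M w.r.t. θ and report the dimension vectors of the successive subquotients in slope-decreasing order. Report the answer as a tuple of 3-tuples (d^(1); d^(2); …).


Interval decomposition of M: I[1,2], I[1,3]^2, I[3,3].
HN type (ℓ=4): μ^(1)=5; μ^(2)=1/2; μ^(3)=-1; μ^(4)=-4

((0, 1, 0); (0, 2, 2); (3, 0, 0); (0, 0, 1))


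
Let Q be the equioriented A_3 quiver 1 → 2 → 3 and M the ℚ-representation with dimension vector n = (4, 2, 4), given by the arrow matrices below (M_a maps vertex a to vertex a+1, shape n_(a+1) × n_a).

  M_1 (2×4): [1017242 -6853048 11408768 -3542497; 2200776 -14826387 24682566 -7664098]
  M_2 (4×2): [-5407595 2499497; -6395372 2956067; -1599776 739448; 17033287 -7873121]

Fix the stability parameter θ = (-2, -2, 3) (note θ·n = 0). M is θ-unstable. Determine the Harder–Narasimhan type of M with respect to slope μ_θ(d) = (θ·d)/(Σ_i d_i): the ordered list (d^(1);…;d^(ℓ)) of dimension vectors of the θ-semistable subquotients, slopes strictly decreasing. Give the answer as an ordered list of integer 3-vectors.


Via rank(M_{q-1}∘⋯∘M_p): M ≅ I[1,1]^2, I[1,3]^2, I[3,3]^2.
μ_θ-semistable layers: μ^(1)=3; μ^(2)=-2

((0, 0, 4); (4, 2, 0))


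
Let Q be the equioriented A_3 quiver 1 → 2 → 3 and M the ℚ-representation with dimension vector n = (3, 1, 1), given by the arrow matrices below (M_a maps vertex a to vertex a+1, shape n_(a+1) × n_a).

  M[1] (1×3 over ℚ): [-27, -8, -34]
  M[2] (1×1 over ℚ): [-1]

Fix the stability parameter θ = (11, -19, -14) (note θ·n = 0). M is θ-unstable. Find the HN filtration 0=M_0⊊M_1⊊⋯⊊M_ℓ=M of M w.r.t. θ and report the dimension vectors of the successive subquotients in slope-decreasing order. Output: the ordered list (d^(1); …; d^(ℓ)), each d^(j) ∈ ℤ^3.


Via rank(M_{q-1}∘⋯∘M_p): M ≅ I[1,1]^2, I[1,3].
μ_θ-semistable layers: μ^(1)=11; μ^(2)=-22/3

((2, 0, 0); (1, 1, 1))


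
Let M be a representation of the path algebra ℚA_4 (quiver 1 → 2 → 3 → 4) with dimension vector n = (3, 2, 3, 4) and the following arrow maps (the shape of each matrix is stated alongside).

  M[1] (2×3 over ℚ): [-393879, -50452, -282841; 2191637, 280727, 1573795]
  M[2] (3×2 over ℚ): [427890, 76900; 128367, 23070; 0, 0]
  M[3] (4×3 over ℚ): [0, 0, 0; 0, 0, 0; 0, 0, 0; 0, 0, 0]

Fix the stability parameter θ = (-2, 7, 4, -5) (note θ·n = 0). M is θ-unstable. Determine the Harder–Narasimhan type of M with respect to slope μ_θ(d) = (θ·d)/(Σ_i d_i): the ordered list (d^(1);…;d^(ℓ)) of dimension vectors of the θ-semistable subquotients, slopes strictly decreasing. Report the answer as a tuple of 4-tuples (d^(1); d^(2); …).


Via rank(M_{q-1}∘⋯∘M_p): M ≅ I[1,1], I[1,2], I[1,3], I[3,3]^2, I[4,4]^4.
μ_θ-semistable layers: μ^(1)=7; μ^(2)=11/2; μ^(3)=4; μ^(4)=-2; μ^(5)=-5

((0, 1, 0, 0); (0, 1, 1, 0); (0, 0, 2, 0); (3, 0, 0, 0); (0, 0, 0, 4))


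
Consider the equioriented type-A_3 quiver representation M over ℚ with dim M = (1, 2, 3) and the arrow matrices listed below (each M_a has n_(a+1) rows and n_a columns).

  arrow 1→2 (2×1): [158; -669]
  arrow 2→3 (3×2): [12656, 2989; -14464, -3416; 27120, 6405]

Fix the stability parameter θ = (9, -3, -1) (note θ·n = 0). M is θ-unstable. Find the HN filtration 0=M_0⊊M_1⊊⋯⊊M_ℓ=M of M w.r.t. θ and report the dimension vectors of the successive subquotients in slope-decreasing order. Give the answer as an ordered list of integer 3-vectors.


Interval decomposition of M: I[1,3], I[2,2], I[3,3]^2.
HN type (ℓ=3): μ^(1)=5/3; μ^(2)=-1; μ^(3)=-3

((1, 1, 1); (0, 0, 2); (0, 1, 0))


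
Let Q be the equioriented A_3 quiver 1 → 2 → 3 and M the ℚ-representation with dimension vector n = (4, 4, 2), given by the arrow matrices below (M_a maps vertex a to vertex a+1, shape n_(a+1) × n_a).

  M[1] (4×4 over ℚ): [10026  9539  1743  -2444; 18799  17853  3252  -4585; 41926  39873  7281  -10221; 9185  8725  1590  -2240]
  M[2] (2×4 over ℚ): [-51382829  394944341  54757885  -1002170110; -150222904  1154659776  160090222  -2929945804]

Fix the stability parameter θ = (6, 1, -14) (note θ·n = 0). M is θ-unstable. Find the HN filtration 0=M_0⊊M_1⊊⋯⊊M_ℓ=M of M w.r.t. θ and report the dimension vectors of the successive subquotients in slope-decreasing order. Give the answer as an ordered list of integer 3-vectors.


Via rank(M_{q-1}∘⋯∘M_p): M ≅ I[1,1], I[1,2], I[1,3]^2, I[2,2].
μ_θ-semistable layers: μ^(1)=6; μ^(2)=7/2; μ^(3)=1; μ^(4)=-7/3

((1, 0, 0); (1, 1, 0); (0, 1, 0); (2, 2, 2))
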